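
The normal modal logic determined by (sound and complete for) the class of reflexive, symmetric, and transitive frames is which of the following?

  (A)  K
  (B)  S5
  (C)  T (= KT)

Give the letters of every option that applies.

(A) K is determined by the class of arbitrary frames.
(B) S5 is determined by exactly this class.
(C) T (= KT) is determined by the class of reflexive frames.

B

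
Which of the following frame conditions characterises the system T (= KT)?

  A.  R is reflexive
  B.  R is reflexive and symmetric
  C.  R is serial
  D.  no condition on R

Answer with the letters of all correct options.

(A) T (= KT) is sound and complete for exactly this class.
(B) this class determines B (= KTB), not T (= KT).
(C) this class determines D, not T (= KT).
(D) this class determines K, not T (= KT).

A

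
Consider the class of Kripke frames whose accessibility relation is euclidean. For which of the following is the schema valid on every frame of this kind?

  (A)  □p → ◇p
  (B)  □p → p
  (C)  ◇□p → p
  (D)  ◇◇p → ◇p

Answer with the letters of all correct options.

(A) axiom D: valid iff R is serial. Such an R need not be serial — not valid.
(B) □p → p (axiom T) characterises the reflexive frames. Such an R need not be reflexive — not valid.
(C) ◇□p → p is the dual of axiom B; it is valid on a frame exactly when R is symmetric. Such an R need not be symmetric, so not valid.
(D) ◇◇p → ◇p (the dual of axiom 4) characterises the transitive frames. Such an R need not be transitive — not valid.

none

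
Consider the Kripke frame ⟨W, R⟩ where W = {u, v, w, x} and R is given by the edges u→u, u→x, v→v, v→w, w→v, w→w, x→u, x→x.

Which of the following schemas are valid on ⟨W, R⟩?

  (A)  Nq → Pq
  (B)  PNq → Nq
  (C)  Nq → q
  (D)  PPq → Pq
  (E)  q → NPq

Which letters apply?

A, B, C, D, E

R is reflexive: each world relates to itself.
R is symmetric: every R-edge is matched by its reverse.
R is transitive: R is closed under composition.
R is euclidean: any two R-successors of the same world are R-related.
R is serial: every world has an R-successor.
(A) Nq → Pq (axiom D) characterises the serial frames. R is serial — valid.
(B) PNq → Nq (the dual of axiom 5) characterises the euclidean frames. R is euclidean — valid.
(C) Nq → q is axiom T, which corresponds to reflexivity. R is reflexive — valid.
(D) PPq → Pq (the dual of axiom 4) characterises the transitive frames. R is transitive — valid.
(E) q → NPq (axiom B) characterises the symmetric frames. R is symmetric — valid.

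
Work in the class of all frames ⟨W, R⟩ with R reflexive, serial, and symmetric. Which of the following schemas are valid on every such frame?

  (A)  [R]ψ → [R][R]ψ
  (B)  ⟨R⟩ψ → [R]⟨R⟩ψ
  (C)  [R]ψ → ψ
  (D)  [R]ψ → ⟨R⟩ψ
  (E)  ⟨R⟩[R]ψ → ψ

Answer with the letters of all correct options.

(A) [R]ψ → [R][R]ψ is axiom 4; it is valid on a frame exactly when R is transitive. Such an R need not be transitive, so not valid.
(B) ⟨R⟩ψ → [R]⟨R⟩ψ is axiom 5, which corresponds to the euclidean property. Such an R need not be euclidean — not valid.
(C) axiom T: valid iff R is reflexive. Every such R is reflexive — valid.
(D) [R]ψ → ⟨R⟩ψ is axiom D, which corresponds to seriality. Every such R is serial — valid.
(E) ⟨R⟩[R]ψ → ψ is the dual of axiom B, which corresponds to symmetry. Every such R is symmetric — valid.

C, D, E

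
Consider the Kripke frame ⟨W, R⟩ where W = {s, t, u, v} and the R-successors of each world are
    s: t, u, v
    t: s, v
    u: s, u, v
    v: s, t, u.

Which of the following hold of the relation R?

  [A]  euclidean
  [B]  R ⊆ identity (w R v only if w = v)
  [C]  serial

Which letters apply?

C

(A) not euclidean: s R t and s R u but not t R u.
(B) not ⊆ identity: s R t with s ≠ t.
(C) serial: every world has an R-successor.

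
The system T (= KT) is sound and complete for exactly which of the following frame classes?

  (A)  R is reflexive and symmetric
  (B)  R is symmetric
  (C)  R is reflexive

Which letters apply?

(A) this class determines B (= KTB), not T (= KT).
(B) this class determines KB, not T (= KT).
(C) T (= KT) is sound and complete for exactly this class.

C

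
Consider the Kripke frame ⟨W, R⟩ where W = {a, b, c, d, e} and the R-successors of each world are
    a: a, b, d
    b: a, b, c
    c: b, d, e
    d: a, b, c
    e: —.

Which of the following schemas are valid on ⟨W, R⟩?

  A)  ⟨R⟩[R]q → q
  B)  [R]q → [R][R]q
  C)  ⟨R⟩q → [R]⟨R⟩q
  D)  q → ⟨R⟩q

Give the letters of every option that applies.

R is not reflexive: not c R c.
R is not symmetric: c R e but not e R c.
R is not transitive: a R b and b R c but not a R c.
R is not euclidean: a R b and a R d but not b R d.
(A) ⟨R⟩[R]q → q is the dual of axiom B; it is valid on a frame exactly when R is symmetric. R is not symmetric, so not valid.
(B) [R]q → [R][R]q is axiom 4; it is valid on a frame exactly when R is transitive. R is not transitive, so not valid.
(C) ⟨R⟩q → [R]⟨R⟩q is axiom 5, which corresponds to the euclidean property. R is not euclidean — not valid.
(D) q → ⟨R⟩q (the dual of axiom T) characterises the reflexive frames. R is not reflexive — not valid.

none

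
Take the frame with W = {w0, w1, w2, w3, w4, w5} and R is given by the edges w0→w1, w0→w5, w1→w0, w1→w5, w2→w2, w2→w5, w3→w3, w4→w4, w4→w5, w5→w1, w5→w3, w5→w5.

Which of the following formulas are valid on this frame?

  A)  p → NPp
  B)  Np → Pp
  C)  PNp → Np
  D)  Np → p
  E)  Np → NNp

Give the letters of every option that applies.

R is not reflexive: not w0 R w0.
R is not symmetric: w0 R w5 but not w5 R w0.
R is not transitive: w0 R w1 and w1 R w0 but not w0 R w0.
R is not euclidean: w1 R w5 and w1 R w0 but not w5 R w0.
R is serial: every world has an R-successor.
(A) p → NPp is axiom B, which corresponds to symmetry. R is not symmetric — not valid.
(B) Np → Pp is axiom D; it is valid on a frame exactly when R is serial. R is serial, so valid.
(C) PNp → Np is the dual of axiom 5, which corresponds to the euclidean property. R is not euclidean — not valid.
(D) Np → p (axiom T) characterises the reflexive frames. R is not reflexive — not valid.
(E) Np → NNp is axiom 4, which corresponds to transitivity. R is not transitive — not valid.

B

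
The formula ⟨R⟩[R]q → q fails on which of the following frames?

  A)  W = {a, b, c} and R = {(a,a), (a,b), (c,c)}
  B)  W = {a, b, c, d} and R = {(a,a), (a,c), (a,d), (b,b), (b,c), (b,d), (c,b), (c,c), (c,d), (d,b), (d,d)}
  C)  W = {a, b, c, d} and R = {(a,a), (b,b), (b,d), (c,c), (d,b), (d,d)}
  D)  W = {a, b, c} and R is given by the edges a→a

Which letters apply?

The schema ⟨R⟩[R]q → q is the dual of axiom B; it is valid on a frame iff R is symmetric.
(A) R is not symmetric (a R b but not b R a), so the schema fails here.
(B) R is not symmetric (a R c but not c R a), so the schema fails here.
(C) R is symmetric (every R-edge is matched by its reverse), so the schema is valid here.
(D) R is symmetric (every R-edge is matched by its reverse), so the schema is valid here.

A, B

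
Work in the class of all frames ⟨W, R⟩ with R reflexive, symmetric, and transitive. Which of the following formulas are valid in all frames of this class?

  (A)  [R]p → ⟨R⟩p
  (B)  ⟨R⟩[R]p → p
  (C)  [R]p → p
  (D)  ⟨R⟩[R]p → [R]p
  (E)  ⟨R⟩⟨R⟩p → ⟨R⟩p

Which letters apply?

A, B, C, D, E

A relation that is reflexive, symmetric, and transitive is also euclidean and serial.
(A) [R]p → ⟨R⟩p (axiom D) characterises the serial frames. Every such R is serial — valid.
(B) ⟨R⟩[R]p → p is the dual of axiom B, which corresponds to symmetry. Every such R is symmetric — valid.
(C) [R]p → p is axiom T; it is valid on a frame exactly when R is reflexive. Every such R is reflexive, so valid.
(D) ⟨R⟩[R]p → [R]p is the dual of axiom 5, which corresponds to the euclidean property. Every such R is euclidean — valid.
(E) ⟨R⟩⟨R⟩p → ⟨R⟩p (the dual of axiom 4) characterises the transitive frames. Every such R is transitive — valid.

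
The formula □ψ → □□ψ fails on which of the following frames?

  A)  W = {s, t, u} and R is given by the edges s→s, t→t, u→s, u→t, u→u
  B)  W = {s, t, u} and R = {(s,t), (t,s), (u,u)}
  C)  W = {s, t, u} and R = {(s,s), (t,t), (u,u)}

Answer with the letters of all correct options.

The schema □ψ → □□ψ is axiom 4; it is valid on a frame iff R is transitive.
(A) R is transitive (R is closed under composition), so the schema is valid here.
(B) R is not transitive (s R t and t R s but not s R s), so the schema fails here.
(C) R is transitive (R is closed under composition), so the schema is valid here.

B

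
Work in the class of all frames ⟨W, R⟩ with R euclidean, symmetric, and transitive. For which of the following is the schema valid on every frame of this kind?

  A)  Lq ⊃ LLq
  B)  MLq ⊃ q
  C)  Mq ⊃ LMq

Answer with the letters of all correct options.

A, B, C

(A) Lq ⊃ LLq is axiom 4; it is valid on a frame exactly when R is transitive. Every such R is transitive, so valid.
(B) MLq ⊃ q is the dual of axiom B; it is valid on a frame exactly when R is symmetric. Every such R is symmetric, so valid.
(C) axiom 5: valid iff R is euclidean. Every such R is euclidean — valid.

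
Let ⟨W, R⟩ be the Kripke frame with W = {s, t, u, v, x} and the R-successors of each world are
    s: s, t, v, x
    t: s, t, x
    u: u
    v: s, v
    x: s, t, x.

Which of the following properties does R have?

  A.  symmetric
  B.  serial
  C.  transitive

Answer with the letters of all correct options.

(A) symmetric: every R-edge is matched by its reverse.
(B) serial: every world has an R-successor.
(C) not transitive: t R s and s R v but not t R v.

A, B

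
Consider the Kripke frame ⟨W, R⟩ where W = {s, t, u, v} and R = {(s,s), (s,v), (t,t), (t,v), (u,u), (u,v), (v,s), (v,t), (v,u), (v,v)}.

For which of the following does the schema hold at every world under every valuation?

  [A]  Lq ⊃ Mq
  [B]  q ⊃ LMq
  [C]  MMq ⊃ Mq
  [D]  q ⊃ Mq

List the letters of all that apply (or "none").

R is reflexive: each world relates to itself.
R is symmetric: every R-edge is matched by its reverse.
R is not transitive: s R v and v R t but not s R t.
R is serial: every world has an R-successor.
(A) Lq ⊃ Mq is axiom D, which corresponds to seriality. R is serial — valid.
(B) axiom B: valid iff R is symmetric. R is symmetric — valid.
(C) the dual of axiom 4: valid iff R is transitive. R is not transitive — not valid.
(D) q ⊃ Mq (the dual of axiom T) characterises the reflexive frames. R is reflexive — valid.

A, B, D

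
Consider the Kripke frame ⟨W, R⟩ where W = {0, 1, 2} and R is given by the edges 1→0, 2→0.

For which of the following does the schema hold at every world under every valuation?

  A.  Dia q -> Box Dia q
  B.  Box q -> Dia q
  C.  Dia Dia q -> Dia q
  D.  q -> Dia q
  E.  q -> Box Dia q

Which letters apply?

C

R is not reflexive: not 0 R 0.
R is not symmetric: 1 R 0 but not 0 R 1.
R is transitive: R is closed under composition.
R is not euclidean: 1 R 0 and 1 R 0 but not 0 R 0.
R is not serial: 0 has no R-successor.
(A) Dia q -> Box Dia q (axiom 5) characterises the euclidean frames. R is not euclidean — not valid.
(B) Box q -> Dia q is axiom D; it is valid on a frame exactly when R is serial. R is not serial, so not valid.
(C) the dual of axiom 4: valid iff R is transitive. R is transitive — valid.
(D) q -> Dia q is the dual of axiom T, which corresponds to reflexivity. R is not reflexive — not valid.
(E) q -> Box Dia q is axiom B, which corresponds to symmetry. R is not symmetric — not valid.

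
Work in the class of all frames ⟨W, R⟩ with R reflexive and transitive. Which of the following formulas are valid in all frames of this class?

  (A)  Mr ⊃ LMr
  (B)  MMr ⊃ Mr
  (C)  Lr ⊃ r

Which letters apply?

B, C

Reflexive relations are serial.
(A) Mr ⊃ LMr (axiom 5) characterises the euclidean frames. Such an R need not be euclidean — not valid.
(B) the dual of axiom 4: valid iff R is transitive. Every such R is transitive — valid.
(C) axiom T: valid iff R is reflexive. Every such R is reflexive — valid.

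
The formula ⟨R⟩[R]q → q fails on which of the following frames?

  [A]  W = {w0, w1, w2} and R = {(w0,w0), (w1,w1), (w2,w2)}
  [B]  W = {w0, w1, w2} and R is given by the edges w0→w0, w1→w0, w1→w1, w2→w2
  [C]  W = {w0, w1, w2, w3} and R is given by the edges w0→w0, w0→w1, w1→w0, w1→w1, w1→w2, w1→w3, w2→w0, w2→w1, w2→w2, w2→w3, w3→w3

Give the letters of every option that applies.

The schema ⟨R⟩[R]q → q is the dual of axiom B; it is valid on a frame iff R is symmetric.
(A) R is symmetric (every R-edge is matched by its reverse), so the schema is valid here.
(B) R is not symmetric (w1 R w0 but not w0 R w1), so the schema fails here.
(C) R is not symmetric (w1 R w3 but not w3 R w1), so the schema fails here.

B, C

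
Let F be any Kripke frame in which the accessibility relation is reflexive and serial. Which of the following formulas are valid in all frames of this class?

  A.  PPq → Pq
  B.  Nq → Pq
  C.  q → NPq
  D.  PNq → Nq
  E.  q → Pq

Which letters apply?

(A) PPq → Pq (the dual of axiom 4) characterises the transitive frames. Such an R need not be transitive — not valid.
(B) Nq → Pq is axiom D; it is valid on a frame exactly when R is serial. Every such R is serial, so valid.
(C) axiom B: valid iff R is symmetric. Such an R need not be symmetric — not valid.
(D) PNq → Nq is the dual of axiom 5, which corresponds to the euclidean property. Such an R need not be euclidean — not valid.
(E) q → Pq is the dual of axiom T, which corresponds to reflexivity. Every such R is reflexive — valid.

B, E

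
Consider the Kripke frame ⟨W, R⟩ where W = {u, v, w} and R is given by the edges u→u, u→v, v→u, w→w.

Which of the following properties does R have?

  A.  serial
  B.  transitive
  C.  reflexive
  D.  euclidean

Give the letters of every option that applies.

A

(A) serial: every world has an R-successor.
(B) not transitive: v R u and u R v but not v R v.
(C) not reflexive: not v R v.
(D) not euclidean: u R v and u R v but not v R v.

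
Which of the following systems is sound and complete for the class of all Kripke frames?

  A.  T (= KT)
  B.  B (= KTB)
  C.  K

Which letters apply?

(A) T (= KT) is determined by the class of reflexive frames.
(B) B (= KTB) is determined by the class of reflexive and symmetric frames.
(C) K is determined by exactly this class.

C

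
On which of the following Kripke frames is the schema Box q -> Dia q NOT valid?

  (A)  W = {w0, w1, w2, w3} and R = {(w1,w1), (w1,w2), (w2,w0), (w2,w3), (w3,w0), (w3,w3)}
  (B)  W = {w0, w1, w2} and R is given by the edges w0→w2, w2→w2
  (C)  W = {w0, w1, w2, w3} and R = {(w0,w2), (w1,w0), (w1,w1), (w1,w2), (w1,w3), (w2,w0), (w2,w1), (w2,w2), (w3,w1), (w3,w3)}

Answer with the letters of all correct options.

A, B

The schema Box q -> Dia q is axiom D; it is valid on a frame iff R is serial.
(A) R is not serial (w0 has no R-successor), so the schema fails here.
(B) R is not serial (w1 has no R-successor), so the schema fails here.
(C) R is serial (every world has an R-successor), so the schema is valid here.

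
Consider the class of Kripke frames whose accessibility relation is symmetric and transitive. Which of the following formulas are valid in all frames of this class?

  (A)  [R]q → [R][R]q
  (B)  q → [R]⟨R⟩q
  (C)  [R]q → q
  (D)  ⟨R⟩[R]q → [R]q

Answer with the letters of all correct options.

A, B, D

A symmetric transitive relation is euclidean (uRv and uRw give vRu by symmetry, then vRw by transitivity).
(A) axiom 4: valid iff R is transitive. Every such R is transitive — valid.
(B) q → [R]⟨R⟩q (axiom B) characterises the symmetric frames. Every such R is symmetric — valid.
(C) axiom T: valid iff R is reflexive. Such an R need not be reflexive — not valid.
(D) ⟨R⟩[R]q → [R]q (the dual of axiom 5) characterises the euclidean frames. Every such R is euclidean — valid.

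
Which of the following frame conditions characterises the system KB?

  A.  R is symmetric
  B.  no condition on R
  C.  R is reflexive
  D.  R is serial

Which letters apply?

(A) KB is sound and complete for exactly this class.
(B) this class determines K, not KB.
(C) this class determines T (= KT), not KB.
(D) this class determines D, not KB.

A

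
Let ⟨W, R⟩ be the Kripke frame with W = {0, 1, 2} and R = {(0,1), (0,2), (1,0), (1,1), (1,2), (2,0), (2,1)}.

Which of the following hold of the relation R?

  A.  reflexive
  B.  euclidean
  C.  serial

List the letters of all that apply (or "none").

C

(A) not reflexive: not 0 R 0.
(B) not euclidean: 0 R 2 and 0 R 2 but not 2 R 2.
(C) serial: every world has an R-successor.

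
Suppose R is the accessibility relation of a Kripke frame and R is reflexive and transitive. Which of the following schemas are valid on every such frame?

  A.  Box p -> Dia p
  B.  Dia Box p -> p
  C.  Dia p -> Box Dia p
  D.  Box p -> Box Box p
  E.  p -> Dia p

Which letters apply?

Reflexive relations are serial.
(A) Box p -> Dia p is axiom D; it is valid on a frame exactly when R is serial. Every such R is serial, so valid.
(B) Dia Box p -> p is the dual of axiom B, which corresponds to symmetry. Such an R need not be symmetric — not valid.
(C) axiom 5: valid iff R is euclidean. Such an R need not be euclidean — not valid.
(D) Box p -> Box Box p is axiom 4; it is valid on a frame exactly when R is transitive. Every such R is transitive, so valid.
(E) the dual of axiom T: valid iff R is reflexive. Every such R is reflexive — valid.

A, D, E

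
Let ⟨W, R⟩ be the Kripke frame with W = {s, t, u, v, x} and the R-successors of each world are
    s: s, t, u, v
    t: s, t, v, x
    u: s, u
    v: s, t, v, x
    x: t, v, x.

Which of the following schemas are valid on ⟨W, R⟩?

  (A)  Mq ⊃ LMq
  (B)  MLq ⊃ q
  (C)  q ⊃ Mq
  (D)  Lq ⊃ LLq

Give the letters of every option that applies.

R is reflexive: each world relates to itself.
R is symmetric: every R-edge is matched by its reverse.
R is not transitive: s R t and t R x but not s R x.
R is not euclidean: s R t and s R u but not t R u.
(A) axiom 5: valid iff R is euclidean. R is not euclidean — not valid.
(B) MLq ⊃ q (the dual of axiom B) characterises the symmetric frames. R is symmetric — valid.
(C) q ⊃ Mq is the dual of axiom T, which corresponds to reflexivity. R is reflexive — valid.
(D) Lq ⊃ LLq is axiom 4, which corresponds to transitivity. R is not transitive — not valid.

B, C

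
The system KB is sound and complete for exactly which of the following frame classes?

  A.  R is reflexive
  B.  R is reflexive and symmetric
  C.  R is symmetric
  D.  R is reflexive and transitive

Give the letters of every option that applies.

C

(A) this class determines T (= KT), not KB.
(B) this class determines B (= KTB), not KB.
(C) KB is sound and complete for exactly this class.
(D) this class determines S4, not KB.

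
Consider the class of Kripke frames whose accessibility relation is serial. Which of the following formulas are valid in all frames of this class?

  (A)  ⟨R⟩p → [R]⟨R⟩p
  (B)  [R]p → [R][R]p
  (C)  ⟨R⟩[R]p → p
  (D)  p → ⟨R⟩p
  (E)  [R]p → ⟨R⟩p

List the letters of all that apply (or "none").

E

(A) ⟨R⟩p → [R]⟨R⟩p is axiom 5; it is valid on a frame exactly when R is euclidean. Such an R need not be euclidean, so not valid.
(B) [R]p → [R][R]p is axiom 4; it is valid on a frame exactly when R is transitive. Such an R need not be transitive, so not valid.
(C) the dual of axiom B: valid iff R is symmetric. Such an R need not be symmetric — not valid.
(D) p → ⟨R⟩p (the dual of axiom T) characterises the reflexive frames. Such an R need not be reflexive — not valid.
(E) [R]p → ⟨R⟩p (axiom D) characterises the serial frames. Every such R is serial — valid.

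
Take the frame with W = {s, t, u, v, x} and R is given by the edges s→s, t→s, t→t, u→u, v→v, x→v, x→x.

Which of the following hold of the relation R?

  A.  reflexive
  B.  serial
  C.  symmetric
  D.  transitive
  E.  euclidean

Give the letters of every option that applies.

A, B, D

(A) reflexive: each world relates to itself.
(B) serial: every world has an R-successor.
(C) not symmetric: t R s but not s R t.
(D) transitive: R is closed under composition.
(E) not euclidean: t R s and t R t but not s R t.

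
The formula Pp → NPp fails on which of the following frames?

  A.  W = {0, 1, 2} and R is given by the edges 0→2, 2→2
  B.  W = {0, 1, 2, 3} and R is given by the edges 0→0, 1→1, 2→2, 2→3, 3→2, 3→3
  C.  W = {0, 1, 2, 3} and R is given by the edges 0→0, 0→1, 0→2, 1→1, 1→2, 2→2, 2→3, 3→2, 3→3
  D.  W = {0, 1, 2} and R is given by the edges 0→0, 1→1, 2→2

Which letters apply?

C

The schema Pp → NPp is axiom 5; it is valid on a frame iff R is euclidean.
(A) R is euclidean (any two R-successors of the same world are R-related), so the schema is valid here.
(B) R is euclidean (any two R-successors of the same world are R-related), so the schema is valid here.
(C) R is not euclidean (0 R 1 and 0 R 0 but not 1 R 0), so the schema fails here.
(D) R is euclidean (any two R-successors of the same world are R-related), so the schema is valid here.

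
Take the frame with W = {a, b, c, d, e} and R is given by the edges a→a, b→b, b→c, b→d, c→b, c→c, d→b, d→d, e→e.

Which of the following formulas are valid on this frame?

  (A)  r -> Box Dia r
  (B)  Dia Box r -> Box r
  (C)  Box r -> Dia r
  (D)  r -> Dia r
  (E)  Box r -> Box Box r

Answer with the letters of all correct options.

R is reflexive: each world relates to itself.
R is symmetric: every R-edge is matched by its reverse.
R is not transitive: c R b and b R d but not c R d.
R is not euclidean: b R c and b R d but not c R d.
R is serial: every world has an R-successor.
(A) r -> Box Dia r is axiom B, which corresponds to symmetry. R is symmetric — valid.
(B) Dia Box r -> Box r (the dual of axiom 5) characterises the euclidean frames. R is not euclidean — not valid.
(C) Box r -> Dia r (axiom D) characterises the serial frames. R is serial — valid.
(D) the dual of axiom T: valid iff R is reflexive. R is reflexive — valid.
(E) axiom 4: valid iff R is transitive. R is not transitive — not valid.

A, C, D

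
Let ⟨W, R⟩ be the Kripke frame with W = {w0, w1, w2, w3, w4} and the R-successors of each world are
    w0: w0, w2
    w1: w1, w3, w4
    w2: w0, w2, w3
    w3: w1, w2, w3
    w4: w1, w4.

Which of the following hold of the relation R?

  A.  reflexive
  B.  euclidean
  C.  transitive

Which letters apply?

A

(A) reflexive: each world relates to itself.
(B) not euclidean: w1 R w3 and w1 R w4 but not w3 R w4.
(C) not transitive: w0 R w2 and w2 R w3 but not w0 R w3.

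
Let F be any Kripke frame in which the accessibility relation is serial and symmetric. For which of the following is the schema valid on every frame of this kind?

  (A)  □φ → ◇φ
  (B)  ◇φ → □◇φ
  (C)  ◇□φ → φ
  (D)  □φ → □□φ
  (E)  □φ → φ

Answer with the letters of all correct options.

(A) axiom D: valid iff R is serial. Every such R is serial — valid.
(B) ◇φ → □◇φ is axiom 5, which corresponds to the euclidean property. Such an R need not be euclidean — not valid.
(C) ◇□φ → φ (the dual of axiom B) characterises the symmetric frames. Every such R is symmetric — valid.
(D) □φ → □□φ (axiom 4) characterises the transitive frames. Such an R need not be transitive — not valid.
(E) □φ → φ (axiom T) characterises the reflexive frames. Such an R need not be reflexive — not valid.

A, C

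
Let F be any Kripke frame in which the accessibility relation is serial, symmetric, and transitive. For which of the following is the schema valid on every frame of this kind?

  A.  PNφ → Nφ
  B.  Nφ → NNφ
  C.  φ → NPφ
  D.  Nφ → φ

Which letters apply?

A, B, C, D

A serial symmetric transitive relation is reflexive (take any v with uRv; symmetry gives vRu and transitivity gives uRu), hence an equivalence relation.
(A) PNφ → Nφ (the dual of axiom 5) characterises the euclidean frames. Every such R is euclidean — valid.
(B) Nφ → NNφ is axiom 4, which corresponds to transitivity. Every such R is transitive — valid.
(C) φ → NPφ is axiom B, which corresponds to symmetry. Every such R is symmetric — valid.
(D) Nφ → φ (axiom T) characterises the reflexive frames. Every such R is reflexive — valid.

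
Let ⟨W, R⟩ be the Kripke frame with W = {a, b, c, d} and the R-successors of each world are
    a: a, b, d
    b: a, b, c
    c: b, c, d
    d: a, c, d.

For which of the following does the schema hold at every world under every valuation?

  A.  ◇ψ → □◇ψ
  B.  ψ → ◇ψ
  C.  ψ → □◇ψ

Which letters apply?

R is reflexive: each world relates to itself.
R is symmetric: every R-edge is matched by its reverse.
R is not euclidean: a R b and a R d but not b R d.
(A) ◇ψ → □◇ψ is axiom 5, which corresponds to the euclidean property. R is not euclidean — not valid.
(B) ψ → ◇ψ is the dual of axiom T, which corresponds to reflexivity. R is reflexive — valid.
(C) ψ → □◇ψ is axiom B, which corresponds to symmetry. R is symmetric — valid.

B, C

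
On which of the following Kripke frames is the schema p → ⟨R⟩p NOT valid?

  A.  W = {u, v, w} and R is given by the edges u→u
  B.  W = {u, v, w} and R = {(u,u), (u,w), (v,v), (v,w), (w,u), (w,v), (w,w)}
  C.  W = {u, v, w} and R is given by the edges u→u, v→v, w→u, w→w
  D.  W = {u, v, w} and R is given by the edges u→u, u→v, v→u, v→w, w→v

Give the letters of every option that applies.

The schema p → ⟨R⟩p is the dual of axiom T; it is valid on a frame iff R is reflexive.
(A) R is not reflexive (not v R v), so the schema fails here.
(B) R is reflexive (each world relates to itself), so the schema is valid here.
(C) R is reflexive (each world relates to itself), so the schema is valid here.
(D) R is not reflexive (not v R v), so the schema fails here.

A, D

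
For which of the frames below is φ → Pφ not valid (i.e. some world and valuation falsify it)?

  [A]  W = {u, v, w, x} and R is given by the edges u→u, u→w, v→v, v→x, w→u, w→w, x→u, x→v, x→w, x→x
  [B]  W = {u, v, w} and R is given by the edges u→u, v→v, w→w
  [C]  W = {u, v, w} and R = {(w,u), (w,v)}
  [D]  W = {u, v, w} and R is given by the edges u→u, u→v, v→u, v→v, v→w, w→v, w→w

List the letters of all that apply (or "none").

The schema φ → Pφ is the dual of axiom T; it is valid on a frame iff R is reflexive.
(A) R is reflexive (each world relates to itself), so the schema is valid here.
(B) R is reflexive (each world relates to itself), so the schema is valid here.
(C) R is not reflexive (not u R u), so the schema fails here.
(D) R is reflexive (each world relates to itself), so the schema is valid here.

C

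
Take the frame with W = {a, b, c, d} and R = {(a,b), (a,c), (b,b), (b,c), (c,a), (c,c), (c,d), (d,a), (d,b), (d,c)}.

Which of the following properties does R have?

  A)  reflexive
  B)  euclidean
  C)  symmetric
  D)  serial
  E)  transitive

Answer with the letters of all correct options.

(A) not reflexive: not a R a.
(B) not euclidean: a R c and a R b but not c R b.
(C) not symmetric: a R b but not b R a.
(D) serial: every world has an R-successor.
(E) not transitive: a R c and c R a but not a R a.

D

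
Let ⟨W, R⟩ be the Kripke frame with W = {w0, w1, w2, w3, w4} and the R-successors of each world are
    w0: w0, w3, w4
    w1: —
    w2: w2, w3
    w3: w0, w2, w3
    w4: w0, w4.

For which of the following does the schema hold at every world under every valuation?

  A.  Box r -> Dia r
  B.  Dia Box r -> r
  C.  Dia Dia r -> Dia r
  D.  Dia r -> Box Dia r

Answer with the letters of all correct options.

R is symmetric: every R-edge is matched by its reverse.
R is not transitive: w0 R w3 and w3 R w2 but not w0 R w2.
R is not euclidean: w0 R w3 and w0 R w4 but not w3 R w4.
R is not serial: w1 has no R-successor.
(A) axiom D: valid iff R is serial. R is not serial — not valid.
(B) Dia Box r -> r is the dual of axiom B, which corresponds to symmetry. R is symmetric — valid.
(C) the dual of axiom 4: valid iff R is transitive. R is not transitive — not valid.
(D) axiom 5: valid iff R is euclidean. R is not euclidean — not valid.

B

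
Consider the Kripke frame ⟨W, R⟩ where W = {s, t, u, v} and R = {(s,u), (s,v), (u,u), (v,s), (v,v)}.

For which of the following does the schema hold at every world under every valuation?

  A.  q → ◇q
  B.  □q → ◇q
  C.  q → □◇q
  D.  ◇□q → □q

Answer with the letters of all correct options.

none

R is not reflexive: not s R s.
R is not symmetric: s R u but not u R s.
R is not euclidean: s R u and s R v but not u R v.
R is not serial: t has no R-successor.
(A) the dual of axiom T: valid iff R is reflexive. R is not reflexive — not valid.
(B) axiom D: valid iff R is serial. R is not serial — not valid.
(C) q → □◇q is axiom B, which corresponds to symmetry. R is not symmetric — not valid.
(D) ◇□q → □q is the dual of axiom 5, which corresponds to the euclidean property. R is not euclidean — not valid.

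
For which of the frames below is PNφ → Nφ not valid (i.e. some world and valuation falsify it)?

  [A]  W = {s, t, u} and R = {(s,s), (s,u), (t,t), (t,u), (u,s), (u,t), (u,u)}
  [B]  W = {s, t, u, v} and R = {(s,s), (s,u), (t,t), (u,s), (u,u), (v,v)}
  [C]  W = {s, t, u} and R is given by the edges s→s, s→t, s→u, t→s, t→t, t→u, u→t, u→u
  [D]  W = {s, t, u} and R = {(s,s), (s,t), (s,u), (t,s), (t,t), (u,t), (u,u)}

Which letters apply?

A, C, D

The schema PNφ → Nφ is the dual of axiom 5; it is valid on a frame iff R is euclidean.
(A) R is not euclidean (u R s and u R t but not s R t), so the schema fails here.
(B) R is euclidean (any two R-successors of the same world are R-related), so the schema is valid here.
(C) R is not euclidean (s R u and s R s but not u R s), so the schema fails here.
(D) R is not euclidean (s R t and s R u but not t R u), so the schema fails here.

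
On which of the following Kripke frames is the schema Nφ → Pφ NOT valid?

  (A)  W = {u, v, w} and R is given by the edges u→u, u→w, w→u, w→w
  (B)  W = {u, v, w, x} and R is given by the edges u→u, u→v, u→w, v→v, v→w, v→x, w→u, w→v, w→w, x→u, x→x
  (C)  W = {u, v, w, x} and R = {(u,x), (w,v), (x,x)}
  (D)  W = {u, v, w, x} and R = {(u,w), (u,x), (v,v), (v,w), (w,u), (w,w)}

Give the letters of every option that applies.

A, C, D

The schema Nφ → Pφ is axiom D; it is valid on a frame iff R is serial.
(A) R is not serial (v has no R-successor), so the schema fails here.
(B) R is serial (every world has an R-successor), so the schema is valid here.
(C) R is not serial (v has no R-successor), so the schema fails here.
(D) R is not serial (x has no R-successor), so the schema fails here.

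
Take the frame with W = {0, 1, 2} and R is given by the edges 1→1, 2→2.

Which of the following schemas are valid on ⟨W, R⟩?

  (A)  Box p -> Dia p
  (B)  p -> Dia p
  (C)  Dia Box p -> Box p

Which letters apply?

C

R is not reflexive: not 0 R 0.
R is euclidean: any two R-successors of the same world are R-related.
R is not serial: 0 has no R-successor.
(A) axiom D: valid iff R is serial. R is not serial — not valid.
(B) p -> Dia p (the dual of axiom T) characterises the reflexive frames. R is not reflexive — not valid.
(C) Dia Box p -> Box p is the dual of axiom 5; it is valid on a frame exactly when R is euclidean. R is euclidean, so valid.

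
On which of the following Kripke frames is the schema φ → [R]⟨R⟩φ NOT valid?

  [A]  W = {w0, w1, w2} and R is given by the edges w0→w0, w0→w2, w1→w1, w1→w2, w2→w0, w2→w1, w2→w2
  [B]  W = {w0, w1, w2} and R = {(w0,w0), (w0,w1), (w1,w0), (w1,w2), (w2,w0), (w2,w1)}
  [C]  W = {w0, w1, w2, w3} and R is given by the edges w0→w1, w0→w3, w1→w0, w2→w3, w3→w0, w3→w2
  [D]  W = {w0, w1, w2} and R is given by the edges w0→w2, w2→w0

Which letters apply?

The schema φ → [R]⟨R⟩φ is axiom B; it is valid on a frame iff R is symmetric.
(A) R is symmetric (every R-edge is matched by its reverse), so the schema is valid here.
(B) R is not symmetric (w2 R w0 but not w0 R w2), so the schema fails here.
(C) R is symmetric (every R-edge is matched by its reverse), so the schema is valid here.
(D) R is symmetric (every R-edge is matched by its reverse), so the schema is valid here.

B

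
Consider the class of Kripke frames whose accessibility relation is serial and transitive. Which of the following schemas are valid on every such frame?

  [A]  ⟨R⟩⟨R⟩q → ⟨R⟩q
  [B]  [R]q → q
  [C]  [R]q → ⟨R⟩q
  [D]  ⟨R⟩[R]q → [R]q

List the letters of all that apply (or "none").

(A) the dual of axiom 4: valid iff R is transitive. Every such R is transitive — valid.
(B) axiom T: valid iff R is reflexive. Such an R need not be reflexive — not valid.
(C) [R]q → ⟨R⟩q (axiom D) characterises the serial frames. Every such R is serial — valid.
(D) ⟨R⟩[R]q → [R]q is the dual of axiom 5, which corresponds to the euclidean property. Such an R need not be euclidean — not valid.

A, C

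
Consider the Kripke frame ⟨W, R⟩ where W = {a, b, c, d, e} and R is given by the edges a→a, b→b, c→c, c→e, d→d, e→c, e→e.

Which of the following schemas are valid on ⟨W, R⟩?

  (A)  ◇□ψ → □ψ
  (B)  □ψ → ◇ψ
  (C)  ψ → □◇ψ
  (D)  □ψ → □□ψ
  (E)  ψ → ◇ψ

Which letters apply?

R is reflexive: each world relates to itself.
R is symmetric: every R-edge is matched by its reverse.
R is transitive: R is closed under composition.
R is euclidean: any two R-successors of the same world are R-related.
R is serial: every world has an R-successor.
(A) ◇□ψ → □ψ is the dual of axiom 5, which corresponds to the euclidean property. R is euclidean — valid.
(B) □ψ → ◇ψ is axiom D; it is valid on a frame exactly when R is serial. R is serial, so valid.
(C) ψ → □◇ψ is axiom B; it is valid on a frame exactly when R is symmetric. R is symmetric, so valid.
(D) axiom 4: valid iff R is transitive. R is transitive — valid.
(E) ψ → ◇ψ is the dual of axiom T; it is valid on a frame exactly when R is reflexive. R is reflexive, so valid.

A, B, C, D, E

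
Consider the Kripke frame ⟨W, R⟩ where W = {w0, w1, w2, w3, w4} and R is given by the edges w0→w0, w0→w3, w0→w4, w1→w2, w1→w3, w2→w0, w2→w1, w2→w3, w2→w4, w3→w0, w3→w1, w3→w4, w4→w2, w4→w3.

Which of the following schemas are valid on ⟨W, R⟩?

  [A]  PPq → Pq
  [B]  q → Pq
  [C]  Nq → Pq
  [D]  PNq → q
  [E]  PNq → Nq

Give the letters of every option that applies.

R is not reflexive: not w1 R w1.
R is not symmetric: w0 R w4 but not w4 R w0.
R is not transitive: w0 R w3 and w3 R w1 but not w0 R w1.
R is not euclidean: w0 R w4 and w0 R w0 but not w4 R w0.
R is serial: every world has an R-successor.
(A) PPq → Pq is the dual of axiom 4; it is valid on a frame exactly when R is transitive. R is not transitive, so not valid.
(B) the dual of axiom T: valid iff R is reflexive. R is not reflexive — not valid.
(C) axiom D: valid iff R is serial. R is serial — valid.
(D) PNq → q is the dual of axiom B; it is valid on a frame exactly when R is symmetric. R is not symmetric, so not valid.
(E) PNq → Nq is the dual of axiom 5, which corresponds to the euclidean property. R is not euclidean — not valid.

C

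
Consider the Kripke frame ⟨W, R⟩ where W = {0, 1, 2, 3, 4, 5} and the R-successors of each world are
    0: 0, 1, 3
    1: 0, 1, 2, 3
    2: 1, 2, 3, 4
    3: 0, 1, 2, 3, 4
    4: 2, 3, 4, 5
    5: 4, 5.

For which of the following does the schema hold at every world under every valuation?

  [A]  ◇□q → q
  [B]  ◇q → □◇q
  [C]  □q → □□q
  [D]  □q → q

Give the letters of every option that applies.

A, D

R is reflexive: each world relates to itself.
R is symmetric: every R-edge is matched by its reverse.
R is not transitive: 0 R 1 and 1 R 2 but not 0 R 2.
R is not euclidean: 1 R 0 and 1 R 2 but not 0 R 2.
(A) ◇□q → q (the dual of axiom B) characterises the symmetric frames. R is symmetric — valid.
(B) axiom 5: valid iff R is euclidean. R is not euclidean — not valid.
(C) □q → □□q is axiom 4, which corresponds to transitivity. R is not transitive — not valid.
(D) □q → q (axiom T) characterises the reflexive frames. R is reflexive — valid.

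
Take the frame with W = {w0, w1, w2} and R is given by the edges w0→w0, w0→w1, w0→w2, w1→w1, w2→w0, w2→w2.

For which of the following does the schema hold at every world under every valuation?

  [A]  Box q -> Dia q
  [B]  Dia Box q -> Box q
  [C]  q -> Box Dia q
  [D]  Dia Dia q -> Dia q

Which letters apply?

A

R is not symmetric: w0 R w1 but not w1 R w0.
R is not transitive: w2 R w0 and w0 R w1 but not w2 R w1.
R is not euclidean: w0 R w1 and w0 R w0 but not w1 R w0.
R is serial: every world has an R-successor.
(A) Box q -> Dia q is axiom D, which corresponds to seriality. R is serial — valid.
(B) the dual of axiom 5: valid iff R is euclidean. R is not euclidean — not valid.
(C) axiom B: valid iff R is symmetric. R is not symmetric — not valid.
(D) the dual of axiom 4: valid iff R is transitive. R is not transitive — not valid.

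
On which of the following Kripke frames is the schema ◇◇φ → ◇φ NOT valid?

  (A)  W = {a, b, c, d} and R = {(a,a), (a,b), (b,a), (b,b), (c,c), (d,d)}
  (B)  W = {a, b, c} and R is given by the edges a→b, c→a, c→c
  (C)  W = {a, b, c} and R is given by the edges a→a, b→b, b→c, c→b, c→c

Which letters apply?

The schema ◇◇φ → ◇φ is the dual of axiom 4; it is valid on a frame iff R is transitive.
(A) R is transitive (R is closed under composition), so the schema is valid here.
(B) R is not transitive (c R a and a R b but not c R b), so the schema fails here.
(C) R is transitive (R is closed under composition), so the schema is valid here.

B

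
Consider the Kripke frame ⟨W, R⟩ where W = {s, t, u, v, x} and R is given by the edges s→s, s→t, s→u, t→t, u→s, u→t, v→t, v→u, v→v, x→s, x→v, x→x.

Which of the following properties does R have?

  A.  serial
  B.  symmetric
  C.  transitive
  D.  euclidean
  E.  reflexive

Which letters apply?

A

(A) serial: every world has an R-successor.
(B) not symmetric: s R t but not t R s.
(C) not transitive: u R s and s R u but not u R u.
(D) not euclidean: s R t and s R s but not t R s.
(E) not reflexive: not u R u.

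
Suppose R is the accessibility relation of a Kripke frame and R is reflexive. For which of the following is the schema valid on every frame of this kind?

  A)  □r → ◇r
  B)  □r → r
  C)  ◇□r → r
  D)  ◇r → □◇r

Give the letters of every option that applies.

A reflexive relation is serial.
(A) □r → ◇r is axiom D; it is valid on a frame exactly when R is serial. Every such R is serial, so valid.
(B) □r → r is axiom T, which corresponds to reflexivity. Every such R is reflexive — valid.
(C) ◇□r → r is the dual of axiom B; it is valid on a frame exactly when R is symmetric. Such an R need not be symmetric, so not valid.
(D) ◇r → □◇r (axiom 5) characterises the euclidean frames. Such an R need not be euclidean — not valid.

A, B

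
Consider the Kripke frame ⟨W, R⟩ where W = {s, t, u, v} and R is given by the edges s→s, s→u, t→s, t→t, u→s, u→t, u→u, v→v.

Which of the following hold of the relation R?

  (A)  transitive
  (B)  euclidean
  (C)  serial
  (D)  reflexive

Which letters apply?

(A) not transitive: s R u and u R t but not s R t.
(B) not euclidean: t R s and t R t but not s R t.
(C) serial: every world has an R-successor.
(D) reflexive: each world relates to itself.

C, D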